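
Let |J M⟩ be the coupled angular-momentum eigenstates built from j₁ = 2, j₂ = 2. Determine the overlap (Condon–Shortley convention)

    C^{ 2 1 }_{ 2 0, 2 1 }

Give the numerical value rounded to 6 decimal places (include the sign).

triangle: 2!×2!×2!/7! = 8/5040
(j±m)!: 2!×2!×3!×1!×3!×1! = 144
prefactor² = (2J+1)×Δ×N² = 8/7
  k=1: −1/(1!×1!×1!×2!×1!×0!) = -1/2
  k=2: +1/(2!×0!×0!×1!×2!×1!) = 1/4
Σ = -1/4  ⇒  CG² = 8/7×(-1/4)² = 1/14
CG = −√(1/14) = -0.267261

-0.267261  (= −√(1/14))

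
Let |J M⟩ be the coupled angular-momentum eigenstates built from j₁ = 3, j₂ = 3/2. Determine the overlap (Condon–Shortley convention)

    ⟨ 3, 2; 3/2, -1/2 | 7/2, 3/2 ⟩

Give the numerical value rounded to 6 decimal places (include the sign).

+√(3/7) = +0.654654

triangle: 1!*5!*2!/9! = 240/362880
(j±m)!: 5!*1!*1!*2!*5!*2! = 57600
prefactor² = (2J+1)*Δ*N² = 6400/21
  k=0: +1/(0!*1!*1!*1!*4!*1!) = 1/24
  k=1: −1/(1!*0!*0!*0!*5!*2!) = -1/240
Σ = 3/80  ⇒  CG² = 6400/21*3/80² = 3/7
CG = +√(3/7) = +0.654654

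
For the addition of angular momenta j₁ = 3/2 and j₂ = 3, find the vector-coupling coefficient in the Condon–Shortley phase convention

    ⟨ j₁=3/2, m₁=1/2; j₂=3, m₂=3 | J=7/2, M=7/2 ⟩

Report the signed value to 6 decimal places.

√[8·1!2!5!/9! · 2!1!6!0!7!0!] = √(38400)
  +(−1)^1/∏(1,0,0,5,2,0)! = -1/240  (running -1/240)
⟨..|..⟩ = √(38400)·(-1/240) = -0.816497

−√(2/3) ≈ -0.816497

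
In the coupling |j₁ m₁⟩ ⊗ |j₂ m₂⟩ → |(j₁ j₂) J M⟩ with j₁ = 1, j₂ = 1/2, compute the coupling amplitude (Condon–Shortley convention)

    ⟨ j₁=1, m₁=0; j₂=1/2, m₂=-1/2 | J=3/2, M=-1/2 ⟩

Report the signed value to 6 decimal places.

j₁+j₂−J=0  J+j₁−j₂=2  J−j₁+j₂=1  j₁+j₂+J+1=4
(j₁±m₁, j₂±m₂, J±M) = (1,1,0,1,1,2)
P² = 2/3
sum k=0..0:
  [0] +1/1 = 1
S = 1
C² = P²·S² = 2/3 ; C = +0.816497

+√(2/3) ≈ +0.816497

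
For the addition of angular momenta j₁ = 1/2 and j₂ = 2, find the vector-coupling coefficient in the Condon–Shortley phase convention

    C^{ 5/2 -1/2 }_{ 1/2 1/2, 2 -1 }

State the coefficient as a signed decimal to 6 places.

triangle: 0!×1!×4!/6! = 24/720
(j±m)!: 1!×0!×1!×3!×2!×3! = 72
prefactor² = (2J+1)×Δ×N² = 72/5
  k=0: +1/(0!×0!×0!×1!×1!×3!) = 1/6
Σ = 1/6  ⇒  CG² = 72/5×1/6² = 2/5
CG = +√(2/5) = +0.632456

+0.632456  (= +√(2/5))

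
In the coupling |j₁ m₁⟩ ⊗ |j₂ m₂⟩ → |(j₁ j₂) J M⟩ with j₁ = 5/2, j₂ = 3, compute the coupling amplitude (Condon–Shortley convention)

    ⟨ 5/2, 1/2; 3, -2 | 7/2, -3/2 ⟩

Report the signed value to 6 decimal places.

j₁+j₂−J=2  J+j₁−j₂=3  J−j₁+j₂=4  j₁+j₂+J+1=10
(j₁±m₁, j₂±m₂, J±M) = (3,2,1,5,2,5)
P² = 1536/7
sum k=0..1:
  [0] +1/24 = 1/24
  [1] −1/48 = -1/48
S = 1/48
C² = P²·S² = 2/21 ; C = +0.308607

+√(2/21) = +0.308607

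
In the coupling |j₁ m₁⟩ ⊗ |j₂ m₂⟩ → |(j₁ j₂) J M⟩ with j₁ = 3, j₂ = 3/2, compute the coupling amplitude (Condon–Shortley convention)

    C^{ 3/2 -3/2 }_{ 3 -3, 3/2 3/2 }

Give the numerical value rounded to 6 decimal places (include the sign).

√[4·3!3!0!/7! · 0!6!3!0!0!3!] = √(5184/7)
  +(−1)^3/∏(3,0,3,0,0,0)! = -1/36  (running -1/36)
⟨..|..⟩ = √(5184/7)·(-1/36) = -0.755929

-0.755929  (= −√(4/7))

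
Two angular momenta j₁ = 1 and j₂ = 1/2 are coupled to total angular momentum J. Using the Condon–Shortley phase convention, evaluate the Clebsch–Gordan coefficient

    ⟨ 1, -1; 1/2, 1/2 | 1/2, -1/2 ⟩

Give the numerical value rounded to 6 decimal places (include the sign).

j₁+j₂−J=1  J+j₁−j₂=1  J−j₁+j₂=0  j₁+j₂+J+1=3
(j₁±m₁, j₂±m₂, J±M) = (0,2,1,0,0,1)
P² = 2/3
sum k=1..1:
  [1] −1/1 = -1
S = -1
C² = P²·S² = 2/3 ; C = -0.816497

−√(2/3) ≈ -0.816497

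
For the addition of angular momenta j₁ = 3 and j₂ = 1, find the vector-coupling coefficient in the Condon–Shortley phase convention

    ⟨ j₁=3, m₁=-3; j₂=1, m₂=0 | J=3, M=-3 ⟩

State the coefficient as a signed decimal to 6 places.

−√(3/4) ≈ -0.866025

√[7·1!5!1!/8! · 0!6!1!1!0!6!] = √(10800)
  +(−1)^1/∏(1,0,5,0,0,1)! = -1/120  (running -1/120)
⟨..|..⟩ = √(10800)·(-1/120) = -0.866025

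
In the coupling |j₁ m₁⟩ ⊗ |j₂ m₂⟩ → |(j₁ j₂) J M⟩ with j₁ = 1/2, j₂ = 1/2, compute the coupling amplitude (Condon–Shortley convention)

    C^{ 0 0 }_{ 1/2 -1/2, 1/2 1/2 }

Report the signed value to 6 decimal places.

−√(1/2) = -0.707107

j₁+j₂−J=1  J+j₁−j₂=0  J−j₁+j₂=0  j₁+j₂+J+1=2
(j₁±m₁, j₂±m₂, J±M) = (0,1,1,0,0,0)
P² = 1/2
sum k=1..1:
  [1] −1/1 = -1
S = -1
C² = P²·S² = 1/2 ; C = -0.707107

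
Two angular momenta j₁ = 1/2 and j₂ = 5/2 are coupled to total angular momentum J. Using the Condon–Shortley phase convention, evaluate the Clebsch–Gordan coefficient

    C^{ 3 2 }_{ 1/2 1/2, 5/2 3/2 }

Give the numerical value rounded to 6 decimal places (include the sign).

+0.912871  (= +√(5/6))

j₁+j₂−J=0  J+j₁−j₂=1  J−j₁+j₂=5  j₁+j₂+J+1=7
(j₁±m₁, j₂±m₂, J±M) = (1,0,4,1,5,1)
P² = 480
sum k=0..0:
  [0] +1/24 = 1/24
S = 1/24
C² = P²·S² = 5/6 ; C = +0.912871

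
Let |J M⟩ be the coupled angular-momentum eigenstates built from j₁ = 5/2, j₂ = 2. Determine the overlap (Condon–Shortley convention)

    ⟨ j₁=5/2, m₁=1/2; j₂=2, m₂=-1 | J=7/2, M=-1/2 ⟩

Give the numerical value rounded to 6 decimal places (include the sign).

+0.557773  (= +√(14/45))

triangle: 1!×4!×3!/9! = 144/362880
(j±m)!: 3!×2!×1!×3!×3!×4! = 10368
prefactor² = (2J+1)×Δ×N² = 1152/35
  k=0: +1/(0!×1!×2!×1!×2!×2!) = 1/8
  k=1: −1/(1!×0!×1!×0!×3!×3!) = -1/36
Σ = 7/72  ⇒  CG² = 1152/35×7/72² = 14/45
CG = +√(14/45) = +0.557773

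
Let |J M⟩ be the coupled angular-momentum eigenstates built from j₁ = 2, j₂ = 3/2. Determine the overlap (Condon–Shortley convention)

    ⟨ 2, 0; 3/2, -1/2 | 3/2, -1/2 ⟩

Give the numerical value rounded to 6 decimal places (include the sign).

√[4·2!2!1!/6! · 2!2!1!2!1!2!] = √(16/45)
  +(−1)^0/∏(0,2,2,1,0,0)! = 1/4  (running 1/4)
  +(−1)^1/∏(1,1,1,0,1,1)! = -1  (running -3/4)
⟨..|..⟩ = √(16/45)·(-3/4) = -0.447214

−√(1/5) = -0.447214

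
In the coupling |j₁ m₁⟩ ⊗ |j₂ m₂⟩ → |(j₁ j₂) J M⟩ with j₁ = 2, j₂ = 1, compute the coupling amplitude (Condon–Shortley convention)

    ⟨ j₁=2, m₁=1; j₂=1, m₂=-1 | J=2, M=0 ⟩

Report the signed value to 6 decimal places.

+√(1/2) ≈ +0.707107

√[5·1!3!1!/6! · 3!1!0!2!2!2!] = √(2)
  +(−1)^0/∏(0,1,1,0,2,1)! = 1/2  (running 1/2)
⟨..|..⟩ = √(2)·(1/2) = +0.707107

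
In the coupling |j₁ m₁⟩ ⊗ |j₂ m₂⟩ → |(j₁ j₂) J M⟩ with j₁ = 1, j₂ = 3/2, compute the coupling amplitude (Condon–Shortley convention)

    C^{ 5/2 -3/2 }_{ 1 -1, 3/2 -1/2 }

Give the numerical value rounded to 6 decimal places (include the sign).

triangle: 0!·2!·3!/6! = 12/720
(j±m)!: 0!·2!·1!·2!·1!·4! = 96
prefactor² = (2J+1)·Δ·N² = 48/5
  k=0: +1/(0!·0!·2!·1!·0!·2!) = 1/4
Σ = 1/4  ⇒  CG² = 48/5·1/4² = 3/5
CG = +√(3/5) = +0.774597

+√(3/5) = +0.774597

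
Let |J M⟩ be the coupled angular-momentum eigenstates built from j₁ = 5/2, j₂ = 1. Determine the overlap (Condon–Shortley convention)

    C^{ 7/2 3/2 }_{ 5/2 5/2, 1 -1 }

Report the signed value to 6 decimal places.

+√(1/21) ≈ +0.218218

triangle: 0!×5!×2!/8! = 240/40320
(j±m)!: 5!×0!×0!×2!×5!×2! = 57600
prefactor² = (2J+1)×Δ×N² = 19200/7
  k=0: +1/(0!×0!×0!×0!×5!×2!) = 1/240
Σ = 1/240  ⇒  CG² = 19200/7×1/240² = 1/21
CG = +√(1/21) = +0.218218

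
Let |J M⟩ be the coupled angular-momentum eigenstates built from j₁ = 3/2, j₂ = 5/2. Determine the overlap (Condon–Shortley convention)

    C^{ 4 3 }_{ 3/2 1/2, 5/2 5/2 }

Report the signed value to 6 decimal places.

j₁+j₂−J=0  J+j₁−j₂=3  J−j₁+j₂=5  j₁+j₂+J+1=9
(j₁±m₁, j₂±m₂, J±M) = (2,1,5,0,7,1)
P² = 21600
sum k=0..0:
  [0] +1/240 = 1/240
S = 1/240
C² = P²·S² = 3/8 ; C = +0.612372

+0.612372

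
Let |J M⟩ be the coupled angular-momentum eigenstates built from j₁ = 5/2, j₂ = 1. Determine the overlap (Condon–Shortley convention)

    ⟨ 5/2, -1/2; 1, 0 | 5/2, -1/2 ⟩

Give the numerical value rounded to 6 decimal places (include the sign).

j₁+j₂−J=1  J+j₁−j₂=4  J−j₁+j₂=1  j₁+j₂+J+1=7
(j₁±m₁, j₂±m₂, J±M) = (2,3,1,1,2,3)
P² = 144/35
sum k=0..1:
  [0] +1/6 = 1/6
  [1] −1/4 = -1/4
S = -1/12
C² = P²·S² = 1/35 ; C = -0.169031

-0.169031  (= −√(1/35))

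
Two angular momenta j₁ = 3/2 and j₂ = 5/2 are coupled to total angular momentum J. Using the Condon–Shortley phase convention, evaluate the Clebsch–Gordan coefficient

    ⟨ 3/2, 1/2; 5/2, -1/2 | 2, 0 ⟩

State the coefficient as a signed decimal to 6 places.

-0.267261  (= −√(1/14))

triangle: 2!·1!·3!/7! = 12/5040
(j±m)!: 2!·1!·2!·3!·2!·2! = 96
prefactor² = (2J+1)·Δ·N² = 8/7
  k=0: +1/(0!·2!·1!·2!·0!·1!) = 1/4
  k=1: −1/(1!·1!·0!·1!·1!·2!) = -1/2
Σ = -1/4  ⇒  CG² = 8/7·(-1/4)² = 1/14
CG = −√(1/14) = -0.267261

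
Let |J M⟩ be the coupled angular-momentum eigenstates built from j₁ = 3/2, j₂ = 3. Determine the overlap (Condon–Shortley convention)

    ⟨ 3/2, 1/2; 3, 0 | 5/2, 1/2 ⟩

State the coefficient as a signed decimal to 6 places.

triangle: 2!×1!×4!/8! = 48/40320
(j±m)!: 2!×1!×3!×3!×3!×2! = 864
prefactor² = (2J+1)×Δ×N² = 216/35
  k=0: +1/(0!×2!×1!×3!×0!×1!) = 1/12
  k=1: −1/(1!×1!×0!×2!×1!×2!) = -1/4
Σ = -1/6  ⇒  CG² = 216/35×(-1/6)² = 6/35
CG = −√(6/35) = -0.414039

-0.414039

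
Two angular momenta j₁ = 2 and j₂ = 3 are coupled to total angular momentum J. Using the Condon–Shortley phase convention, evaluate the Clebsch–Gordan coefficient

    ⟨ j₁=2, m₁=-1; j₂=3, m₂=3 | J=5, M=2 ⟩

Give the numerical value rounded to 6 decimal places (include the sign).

+√(1/30) = +0.182574

triangle: 0!·4!·6!/11! = 17280/39916800
(j±m)!: 1!·3!·6!·0!·7!·3! = 130636800
prefactor² = (2J+1)·Δ·N² = 622080
  k=0: +1/(0!·0!·3!·6!·1!·0!) = 1/4320
Σ = 1/4320  ⇒  CG² = 622080·1/4320² = 1/30
CG = +√(1/30) = +0.182574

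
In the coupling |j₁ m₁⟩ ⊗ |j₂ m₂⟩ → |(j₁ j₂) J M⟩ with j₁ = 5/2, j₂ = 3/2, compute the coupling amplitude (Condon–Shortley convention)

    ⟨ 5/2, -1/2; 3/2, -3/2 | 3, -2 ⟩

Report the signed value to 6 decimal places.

√[7·1!4!2!/8! · 2!3!0!3!1!5!] = √(72)
  +(−1)^0/∏(0,1,3,0,1,2)! = 1/12  (running 1/12)
⟨..|..⟩ = √(72)·(1/12) = +0.707107

+0.707107  (= +√(1/2))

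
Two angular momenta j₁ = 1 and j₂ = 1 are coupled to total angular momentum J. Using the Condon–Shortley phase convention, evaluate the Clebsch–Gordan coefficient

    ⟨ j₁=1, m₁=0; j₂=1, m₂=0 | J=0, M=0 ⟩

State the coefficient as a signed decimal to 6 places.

−√(1/3) = -0.577350

triangle: 2!×0!×0!/3! = 2/6
(j±m)!: 1!×1!×1!×1!×0!×0! = 1
prefactor² = (2J+1)×Δ×N² = 1/3
  k=1: −1/(1!×1!×0!×0!×0!×0!) = -1
Σ = -1  ⇒  CG² = 1/3×(-1)² = 1/3
CG = −√(1/3) = -0.577350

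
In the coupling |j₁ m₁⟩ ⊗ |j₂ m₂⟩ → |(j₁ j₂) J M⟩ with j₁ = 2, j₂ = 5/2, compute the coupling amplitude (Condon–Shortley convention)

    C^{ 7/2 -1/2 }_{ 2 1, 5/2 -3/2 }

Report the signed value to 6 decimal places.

√[8·1!3!4!/9! · 3!1!1!4!3!4!] = √(2304/35)
  +(−1)^0/∏(0,1,1,1,2,3)! = 1/12  (running 1/12)
  +(−1)^1/∏(1,0,0,0,3,4)! = -1/144  (running 11/144)
⟨..|..⟩ = √(2304/35)·(11/144) = +0.619780

+√(121/315) ≈ +0.619780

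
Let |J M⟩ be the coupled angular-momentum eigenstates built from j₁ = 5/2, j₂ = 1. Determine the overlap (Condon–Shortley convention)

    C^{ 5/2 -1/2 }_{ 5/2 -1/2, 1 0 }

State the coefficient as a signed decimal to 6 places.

j₁+j₂−J=1  J+j₁−j₂=4  J−j₁+j₂=1  j₁+j₂+J+1=7
(j₁±m₁, j₂±m₂, J±M) = (2,3,1,1,2,3)
P² = 144/35
sum k=0..1:
  [0] +1/6 = 1/6
  [1] −1/4 = -1/4
S = -1/12
C² = P²·S² = 1/35 ; C = -0.169031

−√(1/35) ≈ -0.169031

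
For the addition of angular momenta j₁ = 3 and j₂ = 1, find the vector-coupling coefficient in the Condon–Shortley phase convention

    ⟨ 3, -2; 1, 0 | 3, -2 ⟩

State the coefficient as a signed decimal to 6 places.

j₁+j₂−J=1  J+j₁−j₂=5  J−j₁+j₂=1  j₁+j₂+J+1=8
(j₁±m₁, j₂±m₂, J±M) = (1,5,1,1,1,5)
P² = 300
sum k=0..1:
  [0] +1/120 = 1/120
  [1] −1/24 = -1/24
S = -1/30
C² = P²·S² = 1/3 ; C = -0.577350

-0.577350  (= −√(1/3))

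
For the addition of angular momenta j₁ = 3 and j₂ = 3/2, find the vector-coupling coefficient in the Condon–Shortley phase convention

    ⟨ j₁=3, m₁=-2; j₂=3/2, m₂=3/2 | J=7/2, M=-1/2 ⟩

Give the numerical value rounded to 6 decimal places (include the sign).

−√(5/21) = -0.487950

j₁+j₂−J=1  J+j₁−j₂=5  J−j₁+j₂=2  j₁+j₂+J+1=9
(j₁±m₁, j₂±m₂, J±M) = (1,5,3,0,3,4)
P² = 3840/7
sum k=1..1:
  [1] −1/48 = -1/48
S = -1/48
C² = P²·S² = 5/21 ; C = -0.487950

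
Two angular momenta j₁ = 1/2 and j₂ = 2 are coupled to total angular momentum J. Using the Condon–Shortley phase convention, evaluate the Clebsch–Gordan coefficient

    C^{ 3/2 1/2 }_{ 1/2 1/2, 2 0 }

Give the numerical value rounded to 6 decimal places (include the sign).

+√(2/5) ≈ +0.632456

j₁+j₂−J=1  J+j₁−j₂=0  J−j₁+j₂=3  j₁+j₂+J+1=5
(j₁±m₁, j₂±m₂, J±M) = (1,0,2,2,2,1)
P² = 8/5
sum k=0..0:
  [0] +1/2 = 1/2
S = 1/2
C² = P²·S² = 2/5 ; C = +0.632456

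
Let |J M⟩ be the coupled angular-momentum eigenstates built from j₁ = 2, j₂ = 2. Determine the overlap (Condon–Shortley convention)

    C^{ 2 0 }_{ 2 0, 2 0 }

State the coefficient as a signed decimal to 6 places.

−√(2/7) = -0.534522

√[5·2!2!2!/7! · 2!2!2!2!2!2!] = √(32/63)
  +(−1)^0/∏(0,2,2,2,0,0)! = 1/8  (running 1/8)
  +(−1)^1/∏(1,1,1,1,1,1)! = -1  (running -7/8)
  +(−1)^2/∏(2,0,0,0,2,2)! = 1/8  (running -3/4)
⟨..|..⟩ = √(32/63)·(-3/4) = -0.534522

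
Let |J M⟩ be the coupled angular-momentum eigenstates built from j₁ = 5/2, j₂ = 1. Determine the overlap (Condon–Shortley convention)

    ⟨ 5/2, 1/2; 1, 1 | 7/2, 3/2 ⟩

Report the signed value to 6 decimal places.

+√(10/21) ≈ +0.690066

triangle: 0!*5!*2!/8! = 240/40320
(j±m)!: 3!*2!*2!*0!*5!*2! = 5760
prefactor² = (2J+1)*Δ*N² = 1920/7
  k=0: +1/(0!*0!*2!*2!*3!*0!) = 1/24
Σ = 1/24  ⇒  CG² = 1920/7*1/24² = 10/21
CG = +√(10/21) = +0.690066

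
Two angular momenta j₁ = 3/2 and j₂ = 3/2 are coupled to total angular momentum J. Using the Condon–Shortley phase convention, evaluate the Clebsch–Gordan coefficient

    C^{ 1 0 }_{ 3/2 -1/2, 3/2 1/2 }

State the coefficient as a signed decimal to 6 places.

-0.223607

triangle: 2!·1!·1!/5! = 2/120
(j±m)!: 1!·2!·2!·1!·1!·1! = 4
prefactor² = (2J+1)·Δ·N² = 1/5
  k=1: −1/(1!·1!·1!·1!·0!·0!) = -1
  k=2: +1/(2!·0!·0!·0!·1!·1!) = 1/2
Σ = -1/2  ⇒  CG² = 1/5·(-1/2)² = 1/20
CG = −√(1/20) = -0.223607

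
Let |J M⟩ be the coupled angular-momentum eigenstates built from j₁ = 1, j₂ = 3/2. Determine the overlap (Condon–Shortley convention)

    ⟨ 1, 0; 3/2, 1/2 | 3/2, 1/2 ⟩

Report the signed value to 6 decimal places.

−√(1/15) = -0.258199

√[4·1!1!2!/5! · 1!1!2!1!2!1!] = √(4/15)
  +(−1)^0/∏(0,1,1,2,0,0)! = 1/2  (running 1/2)
  +(−1)^1/∏(1,0,0,1,1,1)! = -1  (running -1/2)
⟨..|..⟩ = √(4/15)·(-1/2) = -0.258199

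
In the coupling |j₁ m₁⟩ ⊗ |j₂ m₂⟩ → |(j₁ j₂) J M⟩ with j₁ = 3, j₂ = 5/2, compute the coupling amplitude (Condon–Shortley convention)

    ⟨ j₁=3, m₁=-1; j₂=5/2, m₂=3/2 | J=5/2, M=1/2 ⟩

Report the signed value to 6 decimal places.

√[6·3!3!2!/9! · 2!4!4!1!3!2!] = √(576/35)
  +(−1)^2/∏(2,1,2,2,1,0)! = 1/8  (running 1/8)
  +(−1)^3/∏(3,0,1,1,2,1)! = -1/12  (running 1/24)
⟨..|..⟩ = √(576/35)·(1/24) = +0.169031

+0.169031  (= +√(1/35))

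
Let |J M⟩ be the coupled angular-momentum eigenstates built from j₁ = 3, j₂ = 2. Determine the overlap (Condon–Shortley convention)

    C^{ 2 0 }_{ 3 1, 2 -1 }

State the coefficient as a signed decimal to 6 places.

√[5·3!3!1!/8! · 4!2!1!3!2!2!] = √(36/7)
  +(−1)^0/∏(0,3,2,1,1,0)! = 1/12  (running 1/12)
  +(−1)^1/∏(1,2,1,0,2,1)! = -1/4  (running -1/6)
⟨..|..⟩ = √(36/7)·(-1/6) = -0.377964

−√(1/7) ≈ -0.377964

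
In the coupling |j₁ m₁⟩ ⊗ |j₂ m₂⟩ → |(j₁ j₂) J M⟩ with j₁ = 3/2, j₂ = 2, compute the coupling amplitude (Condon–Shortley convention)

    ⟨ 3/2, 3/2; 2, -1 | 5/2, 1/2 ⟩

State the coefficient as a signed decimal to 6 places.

+0.621059

j₁+j₂−J=1  J+j₁−j₂=2  J−j₁+j₂=3  j₁+j₂+J+1=7
(j₁±m₁, j₂±m₂, J±M) = (3,0,1,3,3,2)
P² = 216/35
sum k=0..0:
  [0] +1/4 = 1/4
S = 1/4
C² = P²·S² = 27/70 ; C = +0.621059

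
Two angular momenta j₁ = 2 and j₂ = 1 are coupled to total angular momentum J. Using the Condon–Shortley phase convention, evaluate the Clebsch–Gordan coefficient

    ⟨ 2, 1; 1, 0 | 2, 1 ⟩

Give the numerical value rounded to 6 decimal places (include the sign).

+√(1/6) ≈ +0.408248

triangle: 1!*3!*1!/6! = 6/720
(j±m)!: 3!*1!*1!*1!*3!*1! = 36
prefactor² = (2J+1)*Δ*N² = 3/2
  k=0: +1/(0!*1!*1!*1!*2!*0!) = 1/2
  k=1: −1/(1!*0!*0!*0!*3!*1!) = -1/6
Σ = 1/3  ⇒  CG² = 3/2*1/3² = 1/6
CG = +√(1/6) = +0.408248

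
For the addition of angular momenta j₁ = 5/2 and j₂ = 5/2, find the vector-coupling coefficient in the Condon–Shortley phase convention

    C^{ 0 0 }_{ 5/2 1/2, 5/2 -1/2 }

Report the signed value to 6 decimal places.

+0.408248  (= +√(1/6))

triangle: 5!*0!*0!/6! = 120/720
(j±m)!: 3!*2!*2!*3!*0!*0! = 144
prefactor² = (2J+1)*Δ*N² = 24
  k=2: +1/(2!*3!*0!*0!*0!*0!) = 1/12
Σ = 1/12  ⇒  CG² = 24*1/12² = 1/6
CG = +√(1/6) = +0.408248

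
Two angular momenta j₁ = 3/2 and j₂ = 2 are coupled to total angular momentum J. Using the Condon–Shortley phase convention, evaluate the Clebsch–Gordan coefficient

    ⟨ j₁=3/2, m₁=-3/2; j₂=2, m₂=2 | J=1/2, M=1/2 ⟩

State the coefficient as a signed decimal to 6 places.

triangle: 3!·0!·1!/5! = 6/120
(j±m)!: 0!·3!·4!·0!·1!·0! = 144
prefactor² = (2J+1)·Δ·N² = 72/5
  k=3: −1/(3!·0!·0!·1!·0!·0!) = -1/6
Σ = -1/6  ⇒  CG² = 72/5·(-1/6)² = 2/5
CG = −√(2/5) = -0.632456

-0.632456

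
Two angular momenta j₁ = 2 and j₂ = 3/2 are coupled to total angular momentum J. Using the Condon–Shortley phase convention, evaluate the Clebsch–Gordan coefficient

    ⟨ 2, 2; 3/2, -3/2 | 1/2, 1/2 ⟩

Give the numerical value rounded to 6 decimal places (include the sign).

√[2·3!1!0!/5! · 4!0!0!3!1!0!] = √(72/5)
  +(−1)^0/∏(0,3,0,0,1,0)! = 1/6  (running 1/6)
⟨..|..⟩ = √(72/5)·(1/6) = +0.632456

+0.632456  (= +√(2/5))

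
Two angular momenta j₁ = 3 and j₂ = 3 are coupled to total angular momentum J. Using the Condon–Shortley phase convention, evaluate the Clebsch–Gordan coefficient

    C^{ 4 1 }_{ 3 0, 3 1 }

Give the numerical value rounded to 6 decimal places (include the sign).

−√(15/154) = -0.312094

√[9·2!4!4!/11! · 3!3!4!2!5!3!] = √(124416/385)
  +(−1)^0/∏(0,2,3,4,1,0)! = 1/288  (running 1/288)
  +(−1)^1/∏(1,1,2,3,2,1)! = -1/24  (running -11/288)
  +(−1)^2/∏(2,0,1,2,3,2)! = 1/48  (running -5/288)
⟨..|..⟩ = √(124416/385)·(-5/288) = -0.312094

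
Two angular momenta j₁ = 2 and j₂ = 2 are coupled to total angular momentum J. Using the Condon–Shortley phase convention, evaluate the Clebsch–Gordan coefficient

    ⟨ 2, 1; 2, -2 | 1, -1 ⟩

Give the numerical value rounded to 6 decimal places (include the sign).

√[3·3!1!1!/6! · 3!1!0!4!0!2!] = √(36/5)
  +(−1)^0/∏(0,3,1,0,0,1)! = 1/6  (running 1/6)
⟨..|..⟩ = √(36/5)·(1/6) = +0.447214

+√(1/5) = +0.447214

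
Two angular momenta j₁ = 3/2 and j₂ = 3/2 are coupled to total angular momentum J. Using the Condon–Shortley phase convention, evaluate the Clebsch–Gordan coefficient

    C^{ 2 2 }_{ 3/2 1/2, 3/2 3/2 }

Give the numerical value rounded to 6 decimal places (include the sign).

j₁+j₂−J=1  J+j₁−j₂=2  J−j₁+j₂=2  j₁+j₂+J+1=6
(j₁±m₁, j₂±m₂, J±M) = (2,1,3,0,4,0)
P² = 8
sum k=1..1:
  [1] −1/4 = -1/4
S = -1/4
C² = P²·S² = 1/2 ; C = -0.707107

-0.707107  (= −√(1/2))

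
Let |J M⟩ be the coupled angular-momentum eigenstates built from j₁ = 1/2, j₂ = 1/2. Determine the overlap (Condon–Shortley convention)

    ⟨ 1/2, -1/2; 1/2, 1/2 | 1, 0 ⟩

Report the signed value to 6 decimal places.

triangle: 0!*1!*1!/3! = 1/6
(j±m)!: 0!*1!*1!*0!*1!*1! = 1
prefactor² = (2J+1)*Δ*N² = 1/2
  k=0: +1/(0!*0!*1!*1!*0!*0!) = 1
Σ = 1  ⇒  CG² = 1/2*1² = 1/2
CG = +√(1/2) = +0.707107

+0.707107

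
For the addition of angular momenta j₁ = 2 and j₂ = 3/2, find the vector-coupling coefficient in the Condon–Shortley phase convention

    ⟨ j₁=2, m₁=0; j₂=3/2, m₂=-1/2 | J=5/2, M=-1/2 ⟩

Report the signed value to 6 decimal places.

triangle: 1!×3!×2!/7! = 12/5040
(j±m)!: 2!×2!×1!×2!×2!×3! = 96
prefactor² = (2J+1)×Δ×N² = 48/35
  k=0: +1/(0!×1!×2!×1!×1!×1!) = 1/2
  k=1: −1/(1!×0!×1!×0!×2!×2!) = -1/4
Σ = 1/4  ⇒  CG² = 48/35×1/4² = 3/35
CG = +√(3/35) = +0.292770

+0.292770  (= +√(3/35))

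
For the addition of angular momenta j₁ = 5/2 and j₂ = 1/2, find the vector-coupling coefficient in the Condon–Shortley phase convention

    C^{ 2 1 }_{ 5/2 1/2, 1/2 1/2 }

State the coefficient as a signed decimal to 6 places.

j₁+j₂−J=1  J+j₁−j₂=4  J−j₁+j₂=0  j₁+j₂+J+1=6
(j₁±m₁, j₂±m₂, J±M) = (3,2,1,0,3,1)
P² = 12
sum k=1..1:
  [1] −1/6 = -1/6
S = -1/6
C² = P²·S² = 1/3 ; C = -0.577350

-0.577350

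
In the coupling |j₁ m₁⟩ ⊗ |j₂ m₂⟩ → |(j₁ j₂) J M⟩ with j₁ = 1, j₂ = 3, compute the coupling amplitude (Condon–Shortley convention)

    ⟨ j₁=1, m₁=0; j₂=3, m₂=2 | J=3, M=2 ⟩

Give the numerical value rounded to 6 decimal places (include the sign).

-0.577350  (= −√(1/3))

j₁+j₂−J=1  J+j₁−j₂=1  J−j₁+j₂=5  j₁+j₂+J+1=8
(j₁±m₁, j₂±m₂, J±M) = (1,1,5,1,5,1)
P² = 300
sum k=0..1:
  [0] +1/120 = 1/120
  [1] −1/24 = -1/24
S = -1/30
C² = P²·S² = 1/3 ; C = -0.577350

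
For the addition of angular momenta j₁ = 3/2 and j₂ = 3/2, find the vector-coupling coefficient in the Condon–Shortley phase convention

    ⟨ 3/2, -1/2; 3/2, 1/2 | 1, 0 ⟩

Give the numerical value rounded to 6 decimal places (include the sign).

j₁+j₂−J=2  J+j₁−j₂=1  J−j₁+j₂=1  j₁+j₂+J+1=5
(j₁±m₁, j₂±m₂, J±M) = (1,2,2,1,1,1)
P² = 1/5
sum k=1..2:
  [1] −1/1 = -1
  [2] +1/2 = 1/2
S = -1/2
C² = P²·S² = 1/20 ; C = -0.223607

−√(1/20) ≈ -0.223607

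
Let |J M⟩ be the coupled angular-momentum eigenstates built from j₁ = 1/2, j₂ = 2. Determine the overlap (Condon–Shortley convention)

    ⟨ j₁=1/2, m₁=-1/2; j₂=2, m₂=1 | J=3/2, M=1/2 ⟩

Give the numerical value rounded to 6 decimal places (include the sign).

−√(3/5) = -0.774597

j₁+j₂−J=1  J+j₁−j₂=0  J−j₁+j₂=3  j₁+j₂+J+1=5
(j₁±m₁, j₂±m₂, J±M) = (0,1,3,1,2,1)
P² = 12/5
sum k=1..1:
  [1] −1/2 = -1/2
S = -1/2
C² = P²·S² = 3/5 ; C = -0.774597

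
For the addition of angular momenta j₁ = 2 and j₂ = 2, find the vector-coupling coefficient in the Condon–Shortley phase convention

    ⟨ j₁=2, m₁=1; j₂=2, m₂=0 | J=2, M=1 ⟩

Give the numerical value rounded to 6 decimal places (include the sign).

-0.267261

j₁+j₂−J=2  J+j₁−j₂=2  J−j₁+j₂=2  j₁+j₂+J+1=7
(j₁±m₁, j₂±m₂, J±M) = (3,1,2,2,3,1)
P² = 8/7
sum k=0..1:
  [0] +1/4 = 1/4
  [1] −1/2 = -1/2
S = -1/4
C² = P²·S² = 1/14 ; C = -0.267261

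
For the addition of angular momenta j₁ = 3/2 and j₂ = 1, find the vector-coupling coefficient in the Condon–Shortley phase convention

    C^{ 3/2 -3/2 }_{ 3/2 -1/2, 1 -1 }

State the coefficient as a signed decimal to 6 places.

+√(2/5) ≈ +0.632456

j₁+j₂−J=1  J+j₁−j₂=2  J−j₁+j₂=1  j₁+j₂+J+1=5
(j₁±m₁, j₂±m₂, J±M) = (1,2,0,2,0,3)
P² = 8/5
sum k=0..0:
  [0] +1/2 = 1/2
S = 1/2
C² = P²·S² = 2/5 ; C = +0.632456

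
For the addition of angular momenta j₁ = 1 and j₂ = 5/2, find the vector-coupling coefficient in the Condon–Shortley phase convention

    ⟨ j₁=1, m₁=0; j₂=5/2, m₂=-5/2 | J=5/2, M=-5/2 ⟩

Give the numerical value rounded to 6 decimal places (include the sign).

j₁+j₂−J=1  J+j₁−j₂=1  J−j₁+j₂=4  j₁+j₂+J+1=7
(j₁±m₁, j₂±m₂, J±M) = (1,1,0,5,0,5)
P² = 2880/7
sum k=0..0:
  [0] +1/24 = 1/24
S = 1/24
C² = P²·S² = 5/7 ; C = +0.845154

+0.845154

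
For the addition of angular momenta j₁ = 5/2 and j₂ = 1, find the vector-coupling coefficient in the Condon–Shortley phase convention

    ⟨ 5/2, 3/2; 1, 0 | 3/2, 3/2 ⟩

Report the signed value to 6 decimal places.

√[4·2!3!0!/6! · 4!1!1!1!3!0!] = √(48/5)
  +(−1)^1/∏(1,1,0,0,3,0)! = -1/6  (running -1/6)
⟨..|..⟩ = √(48/5)·(-1/6) = -0.516398

−√(4/15) ≈ -0.516398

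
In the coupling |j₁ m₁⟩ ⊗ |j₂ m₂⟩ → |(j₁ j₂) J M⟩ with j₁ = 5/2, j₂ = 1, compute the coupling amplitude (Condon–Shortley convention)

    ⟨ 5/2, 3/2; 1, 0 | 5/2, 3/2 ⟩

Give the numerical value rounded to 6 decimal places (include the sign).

+0.507093  (= +√(9/35))

triangle: 1!*4!*1!/7! = 24/5040
(j±m)!: 4!*1!*1!*1!*4!*1! = 576
prefactor² = (2J+1)*Δ*N² = 576/35
  k=0: +1/(0!*1!*1!*1!*3!*0!) = 1/6
  k=1: −1/(1!*0!*0!*0!*4!*1!) = -1/24
Σ = 1/8  ⇒  CG² = 576/35*1/8² = 9/35
CG = +√(9/35) = +0.507093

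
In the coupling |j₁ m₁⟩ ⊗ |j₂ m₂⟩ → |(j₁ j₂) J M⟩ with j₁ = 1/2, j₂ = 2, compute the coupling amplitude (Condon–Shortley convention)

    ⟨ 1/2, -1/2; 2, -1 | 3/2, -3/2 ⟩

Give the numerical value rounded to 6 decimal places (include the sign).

-0.447214  (= −√(1/5))

√[4·1!0!3!/5! · 0!1!1!3!0!3!] = √(36/5)
  +(−1)^1/∏(1,0,0,0,0,3)! = -1/6  (running -1/6)
⟨..|..⟩ = √(36/5)·(-1/6) = -0.447214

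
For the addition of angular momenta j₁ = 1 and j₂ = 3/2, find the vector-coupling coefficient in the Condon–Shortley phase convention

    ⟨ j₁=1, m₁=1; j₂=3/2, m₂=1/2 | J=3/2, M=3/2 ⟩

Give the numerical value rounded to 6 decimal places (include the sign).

√[4·1!1!2!/5! · 2!0!2!1!3!0!] = √(8/5)
  +(−1)^0/∏(0,1,0,2,1,0)! = 1/2  (running 1/2)
⟨..|..⟩ = √(8/5)·(1/2) = +0.632456

+0.632456  (= +√(2/5))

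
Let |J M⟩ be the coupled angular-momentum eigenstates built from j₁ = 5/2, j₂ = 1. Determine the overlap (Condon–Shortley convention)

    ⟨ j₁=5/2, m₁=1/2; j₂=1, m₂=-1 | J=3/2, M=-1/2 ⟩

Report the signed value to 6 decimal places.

triangle: 2!*3!*0!/6! = 12/720
(j±m)!: 3!*2!*0!*2!*1!*2! = 48
prefactor² = (2J+1)*Δ*N² = 16/5
  k=0: +1/(0!*2!*2!*0!*1!*0!) = 1/4
Σ = 1/4  ⇒  CG² = 16/5*1/4² = 1/5
CG = +√(1/5) = +0.447214

+0.447214  (= +√(1/5))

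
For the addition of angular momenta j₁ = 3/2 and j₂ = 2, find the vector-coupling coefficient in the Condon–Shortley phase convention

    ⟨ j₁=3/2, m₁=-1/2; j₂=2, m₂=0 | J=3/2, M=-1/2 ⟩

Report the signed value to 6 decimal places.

j₁+j₂−J=2  J+j₁−j₂=1  J−j₁+j₂=2  j₁+j₂+J+1=6
(j₁±m₁, j₂±m₂, J±M) = (1,2,2,2,1,2)
P² = 16/45
sum k=1..2:
  [1] −1/1 = -1
  [2] +1/4 = 1/4
S = -3/4
C² = P²·S² = 1/5 ; C = -0.447214

-0.447214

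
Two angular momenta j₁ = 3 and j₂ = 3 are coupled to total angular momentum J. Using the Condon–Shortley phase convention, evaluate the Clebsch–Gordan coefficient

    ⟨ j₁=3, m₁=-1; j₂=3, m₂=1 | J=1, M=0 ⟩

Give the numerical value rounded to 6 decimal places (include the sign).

-0.188982

√[3·5!1!1!/8! · 2!4!4!2!1!1!] = √(144/7)
  +(−1)^3/∏(3,2,1,1,0,0)! = -1/12  (running -1/12)
  +(−1)^4/∏(4,1,0,0,1,1)! = 1/24  (running -1/24)
⟨..|..⟩ = √(144/7)·(-1/24) = -0.188982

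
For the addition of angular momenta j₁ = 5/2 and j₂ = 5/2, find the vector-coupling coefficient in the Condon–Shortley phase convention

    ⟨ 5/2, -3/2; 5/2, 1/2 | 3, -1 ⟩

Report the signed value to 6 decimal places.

+√(1/30) = +0.182574

j₁+j₂−J=2  J+j₁−j₂=3  J−j₁+j₂=3  j₁+j₂+J+1=9
(j₁±m₁, j₂±m₂, J±M) = (1,4,3,2,2,4)
P² = 96/5
sum k=1..2:
  [1] −1/12 = -1/12
  [2] +1/8 = 1/8
S = 1/24
C² = P²·S² = 1/30 ; C = +0.182574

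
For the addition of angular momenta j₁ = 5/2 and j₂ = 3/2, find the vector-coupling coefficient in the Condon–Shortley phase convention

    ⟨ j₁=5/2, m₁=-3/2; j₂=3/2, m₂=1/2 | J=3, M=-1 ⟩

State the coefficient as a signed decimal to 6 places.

triangle: 1!×4!×2!/8! = 48/40320
(j±m)!: 1!×4!×2!×1!×2!×4! = 2304
prefactor² = (2J+1)×Δ×N² = 96/5
  k=0: +1/(0!×1!×4!×2!×0!×0!) = 1/48
  k=1: −1/(1!×0!×3!×1!×1!×1!) = -1/6
Σ = -7/48  ⇒  CG² = 96/5×(-7/48)² = 49/120
CG = −√(49/120) = -0.639010

-0.639010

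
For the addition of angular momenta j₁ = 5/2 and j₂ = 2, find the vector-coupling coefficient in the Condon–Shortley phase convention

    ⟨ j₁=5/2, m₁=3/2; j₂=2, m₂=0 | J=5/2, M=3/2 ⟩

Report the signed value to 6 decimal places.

-0.119523  (= −√(1/70))

triangle: 2!×3!×2!/8! = 24/40320
(j±m)!: 4!×1!×2!×2!×4!×1! = 2304
prefactor² = (2J+1)×Δ×N² = 288/35
  k=0: +1/(0!×2!×1!×2!×2!×0!) = 1/8
  k=1: −1/(1!×1!×0!×1!×3!×1!) = -1/6
Σ = -1/24  ⇒  CG² = 288/35×(-1/24)² = 1/70
CG = −√(1/70) = -0.119523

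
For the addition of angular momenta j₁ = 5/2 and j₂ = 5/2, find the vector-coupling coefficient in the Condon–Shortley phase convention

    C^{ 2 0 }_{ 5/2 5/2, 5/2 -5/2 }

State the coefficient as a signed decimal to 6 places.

+√(25/84) = +0.545545

√[5·3!2!2!/8! · 5!0!0!5!2!2!] = √(1200/7)
  +(−1)^0/∏(0,3,0,0,2,2)! = 1/24  (running 1/24)
⟨..|..⟩ = √(1200/7)·(1/24) = +0.545545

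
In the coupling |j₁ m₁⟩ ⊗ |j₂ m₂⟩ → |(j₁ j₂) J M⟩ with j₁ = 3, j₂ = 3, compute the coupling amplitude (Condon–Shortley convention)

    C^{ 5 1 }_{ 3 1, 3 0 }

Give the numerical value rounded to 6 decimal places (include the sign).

j₁+j₂−J=1  J+j₁−j₂=5  J−j₁+j₂=5  j₁+j₂+J+1=12
(j₁±m₁, j₂±m₂, J±M) = (4,2,3,3,6,4)
P² = 69120/7
sum k=0..1:
  [0] +1/144 = 1/144
  [1] −1/288 = -1/288
S = 1/288
C² = P²·S² = 5/42 ; C = +0.345033

+0.345033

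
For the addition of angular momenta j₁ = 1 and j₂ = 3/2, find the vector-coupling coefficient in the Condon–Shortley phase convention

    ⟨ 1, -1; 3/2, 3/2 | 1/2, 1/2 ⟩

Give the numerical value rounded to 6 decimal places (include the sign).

triangle: 2!·0!·1!/4! = 2/24
(j±m)!: 0!·2!·3!·0!·1!·0! = 12
prefactor² = (2J+1)·Δ·N² = 2
  k=2: +1/(2!·0!·0!·1!·0!·0!) = 1/2
Σ = 1/2  ⇒  CG² = 2·1/2² = 1/2
CG = +√(1/2) = +0.707107

+0.707107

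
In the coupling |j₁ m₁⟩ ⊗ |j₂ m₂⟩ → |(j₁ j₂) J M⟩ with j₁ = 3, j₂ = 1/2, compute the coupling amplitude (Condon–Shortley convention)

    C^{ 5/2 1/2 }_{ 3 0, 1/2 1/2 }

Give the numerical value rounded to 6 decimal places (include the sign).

j₁+j₂−J=1  J+j₁−j₂=5  J−j₁+j₂=0  j₁+j₂+J+1=7
(j₁±m₁, j₂±m₂, J±M) = (3,3,1,0,3,2)
P² = 432/7
sum k=1..1:
  [1] −1/12 = -1/12
S = -1/12
C² = P²·S² = 3/7 ; C = -0.654654

−√(3/7) ≈ -0.654654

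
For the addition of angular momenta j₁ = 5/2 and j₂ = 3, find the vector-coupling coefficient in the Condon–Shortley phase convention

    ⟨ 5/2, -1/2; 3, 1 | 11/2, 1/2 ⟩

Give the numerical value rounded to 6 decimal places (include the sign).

+√(25/77) ≈ +0.569803

√[12·0!5!6!/12! · 2!3!4!2!6!5!] = √(8294400/77)
  +(−1)^0/∏(0,0,3,4,2,2)! = 1/576  (running 1/576)
⟨..|..⟩ = √(8294400/77)·(1/576) = +0.569803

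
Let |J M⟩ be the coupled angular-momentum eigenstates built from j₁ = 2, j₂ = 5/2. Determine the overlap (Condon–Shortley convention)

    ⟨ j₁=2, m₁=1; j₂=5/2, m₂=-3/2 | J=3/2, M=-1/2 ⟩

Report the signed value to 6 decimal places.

−√(2/105) ≈ -0.138013

triangle: 3!·1!·2!/7! = 12/5040
(j±m)!: 3!·1!·1!·4!·1!·2! = 288
prefactor² = (2J+1)·Δ·N² = 96/35
  k=0: +1/(0!·3!·1!·1!·0!·1!) = 1/6
  k=1: −1/(1!·2!·0!·0!·1!·2!) = -1/4
Σ = -1/12  ⇒  CG² = 96/35·(-1/12)² = 2/105
CG = −√(2/105) = -0.138013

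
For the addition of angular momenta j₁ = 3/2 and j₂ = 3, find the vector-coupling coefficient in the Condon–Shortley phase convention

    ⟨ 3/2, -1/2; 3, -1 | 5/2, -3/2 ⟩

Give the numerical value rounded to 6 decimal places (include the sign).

j₁+j₂−J=2  J+j₁−j₂=1  J−j₁+j₂=4  j₁+j₂+J+1=8
(j₁±m₁, j₂±m₂, J±M) = (1,2,2,4,1,4)
P² = 576/35
sum k=1..2:
  [1] −1/6 = -1/6
  [2] +1/48 = 1/48
S = -7/48
C² = P²·S² = 7/20 ; C = -0.591608

-0.591608  (= −√(7/20))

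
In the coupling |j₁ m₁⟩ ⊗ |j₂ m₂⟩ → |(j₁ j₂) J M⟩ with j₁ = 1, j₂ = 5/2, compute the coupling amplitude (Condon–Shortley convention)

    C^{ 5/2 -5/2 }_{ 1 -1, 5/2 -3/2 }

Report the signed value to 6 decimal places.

-0.534522  (= −√(2/7))

√[6·1!1!4!/7! · 0!2!1!4!0!5!] = √(1152/7)
  +(−1)^1/∏(1,0,1,0,0,4)! = -1/24  (running -1/24)
⟨..|..⟩ = √(1152/7)·(-1/24) = -0.534522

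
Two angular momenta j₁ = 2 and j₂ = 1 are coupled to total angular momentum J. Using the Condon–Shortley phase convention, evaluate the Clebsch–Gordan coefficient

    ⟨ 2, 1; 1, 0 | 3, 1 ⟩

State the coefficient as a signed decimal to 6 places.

+0.730297

√[7·0!4!2!/7! · 3!1!1!1!4!2!] = √(96/5)
  +(−1)^0/∏(0,0,1,1,3,1)! = 1/6  (running 1/6)
⟨..|..⟩ = √(96/5)·(1/6) = +0.730297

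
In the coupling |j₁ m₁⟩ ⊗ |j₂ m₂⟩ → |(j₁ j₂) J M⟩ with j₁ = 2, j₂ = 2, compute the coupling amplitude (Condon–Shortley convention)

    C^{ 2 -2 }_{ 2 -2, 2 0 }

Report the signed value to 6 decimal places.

√[5·2!2!2!/7! · 0!4!2!2!0!4!] = √(128/7)
  +(−1)^2/∏(2,0,2,0,0,2)! = 1/8  (running 1/8)
⟨..|..⟩ = √(128/7)·(1/8) = +0.534522

+√(2/7) = +0.534522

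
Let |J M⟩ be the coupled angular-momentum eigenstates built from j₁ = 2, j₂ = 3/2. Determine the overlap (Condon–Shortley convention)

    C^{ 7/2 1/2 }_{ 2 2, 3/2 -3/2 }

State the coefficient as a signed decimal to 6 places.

j₁+j₂−J=0  J+j₁−j₂=4  J−j₁+j₂=3  j₁+j₂+J+1=8
(j₁±m₁, j₂±m₂, J±M) = (4,0,0,3,4,3)
P² = 20736/35
sum k=0..0:
  [0] +1/144 = 1/144
S = 1/144
C² = P²·S² = 1/35 ; C = +0.169031

+√(1/35) = +0.169031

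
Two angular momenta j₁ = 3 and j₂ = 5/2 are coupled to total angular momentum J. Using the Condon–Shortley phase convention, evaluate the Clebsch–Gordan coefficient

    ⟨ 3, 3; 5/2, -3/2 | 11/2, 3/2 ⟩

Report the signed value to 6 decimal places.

+0.123091  (= +√(1/66))

triangle: 0!*6!*5!/12! = 86400/479001600
(j±m)!: 6!*0!*1!*4!*7!*4! = 2090188800
prefactor² = (2J+1)*Δ*N² = 49766400/11
  k=0: +1/(0!*0!*0!*1!*6!*4!) = 1/17280
Σ = 1/17280  ⇒  CG² = 49766400/11*1/17280² = 1/66
CG = +√(1/66) = +0.123091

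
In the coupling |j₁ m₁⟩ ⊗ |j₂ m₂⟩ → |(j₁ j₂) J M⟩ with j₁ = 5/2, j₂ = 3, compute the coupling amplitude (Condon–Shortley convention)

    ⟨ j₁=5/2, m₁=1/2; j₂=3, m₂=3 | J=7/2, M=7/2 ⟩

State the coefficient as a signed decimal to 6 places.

+√(1/3) ≈ +0.577350

√[8·2!3!4!/10! · 3!2!6!0!7!0!] = √(27648)
  +(−1)^2/∏(2,0,0,4,3,0)! = 1/288  (running 1/288)
⟨..|..⟩ = √(27648)·(1/288) = +0.577350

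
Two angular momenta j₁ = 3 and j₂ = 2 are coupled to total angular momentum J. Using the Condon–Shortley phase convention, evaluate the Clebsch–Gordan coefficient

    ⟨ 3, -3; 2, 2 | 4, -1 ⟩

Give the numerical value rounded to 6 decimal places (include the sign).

-0.207020  (= −√(3/70))

triangle: 1!*5!*3!/10! = 720/3628800
(j±m)!: 0!*6!*4!*0!*3!*5! = 12441600
prefactor² = (2J+1)*Δ*N² = 155520/7
  k=1: −1/(1!*0!*5!*3!*0!*0!) = -1/720
Σ = -1/720  ⇒  CG² = 155520/7*(-1/720)² = 3/70
CG = −√(3/70) = -0.207020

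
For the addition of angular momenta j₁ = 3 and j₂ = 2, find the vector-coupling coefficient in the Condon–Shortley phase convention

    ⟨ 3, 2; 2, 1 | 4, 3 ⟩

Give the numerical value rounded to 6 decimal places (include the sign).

+√(1/20) = +0.223607

√[9·1!5!3!/10! · 5!1!3!1!7!1!] = √(6480)
  +(−1)^0/∏(0,1,1,3,4,0)! = 1/144  (running 1/144)
  +(−1)^1/∏(1,0,0,2,5,1)! = -1/240  (running 1/360)
⟨..|..⟩ = √(6480)·(1/360) = +0.223607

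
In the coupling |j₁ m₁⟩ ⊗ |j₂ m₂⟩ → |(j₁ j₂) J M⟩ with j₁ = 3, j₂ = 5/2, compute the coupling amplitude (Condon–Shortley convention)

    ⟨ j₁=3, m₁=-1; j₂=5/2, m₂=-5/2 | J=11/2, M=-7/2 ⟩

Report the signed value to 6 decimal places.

triangle: 0!·6!·5!/12! = 86400/479001600
(j±m)!: 2!·4!·0!·5!·2!·9! = 4180377600
prefactor² = (2J+1)·Δ·N² = 99532800/11
  k=0: +1/(0!·0!·4!·0!·2!·5!) = 1/5760
Σ = 1/5760  ⇒  CG² = 99532800/11·1/5760² = 3/11
CG = +√(3/11) = +0.522233

+0.522233  (= +√(3/11))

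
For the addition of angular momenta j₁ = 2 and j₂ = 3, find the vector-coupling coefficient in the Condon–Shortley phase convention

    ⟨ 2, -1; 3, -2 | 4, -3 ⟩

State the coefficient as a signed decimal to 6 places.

j₁+j₂−J=1  J+j₁−j₂=3  J−j₁+j₂=5  j₁+j₂+J+1=10
(j₁±m₁, j₂±m₂, J±M) = (1,3,1,5,1,7)
P² = 6480
sum k=0..1:
  [0] +1/144 = 1/144
  [1] −1/240 = -1/240
S = 1/360
C² = P²·S² = 1/20 ; C = +0.223607

+0.223607  (= +√(1/20))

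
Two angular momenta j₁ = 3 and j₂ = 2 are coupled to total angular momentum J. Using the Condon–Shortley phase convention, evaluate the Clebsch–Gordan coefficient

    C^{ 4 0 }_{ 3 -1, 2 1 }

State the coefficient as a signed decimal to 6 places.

√[9·1!5!3!/10! · 2!4!3!1!4!4!] = √(10368/35)
  +(−1)^0/∏(0,1,4,3,1,0)! = 1/144  (running 1/144)
  +(−1)^1/∏(1,0,3,2,2,1)! = -1/24  (running -5/144)
⟨..|..⟩ = √(10368/35)·(-5/144) = -0.597614

-0.597614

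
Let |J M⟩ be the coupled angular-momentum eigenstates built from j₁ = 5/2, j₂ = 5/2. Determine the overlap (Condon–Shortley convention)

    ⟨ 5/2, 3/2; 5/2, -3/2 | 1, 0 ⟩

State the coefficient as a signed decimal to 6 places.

triangle: 4!×1!×1!/7! = 24/5040
(j±m)!: 4!×1!×1!×4!×1!×1! = 576
prefactor² = (2J+1)×Δ×N² = 288/35
  k=0: +1/(0!×4!×1!×1!×0!×0!) = 1/24
  k=1: −1/(1!×3!×0!×0!×1!×1!) = -1/6
Σ = -1/8  ⇒  CG² = 288/35×(-1/8)² = 9/70
CG = −√(9/70) = -0.358569

−√(9/70) = -0.358569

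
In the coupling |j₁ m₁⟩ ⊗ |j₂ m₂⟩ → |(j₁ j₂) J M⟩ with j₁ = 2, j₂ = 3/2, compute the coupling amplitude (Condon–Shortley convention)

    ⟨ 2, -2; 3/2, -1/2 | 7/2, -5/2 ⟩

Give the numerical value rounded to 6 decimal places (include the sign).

+0.654654  (= +√(3/7))

triangle: 0!*4!*3!/8! = 144/40320
(j±m)!: 0!*4!*1!*2!*1!*6! = 34560
prefactor² = (2J+1)*Δ*N² = 6912/7
  k=0: +1/(0!*0!*4!*1!*0!*2!) = 1/48
Σ = 1/48  ⇒  CG² = 6912/7*1/48² = 3/7
CG = +√(3/7) = +0.654654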